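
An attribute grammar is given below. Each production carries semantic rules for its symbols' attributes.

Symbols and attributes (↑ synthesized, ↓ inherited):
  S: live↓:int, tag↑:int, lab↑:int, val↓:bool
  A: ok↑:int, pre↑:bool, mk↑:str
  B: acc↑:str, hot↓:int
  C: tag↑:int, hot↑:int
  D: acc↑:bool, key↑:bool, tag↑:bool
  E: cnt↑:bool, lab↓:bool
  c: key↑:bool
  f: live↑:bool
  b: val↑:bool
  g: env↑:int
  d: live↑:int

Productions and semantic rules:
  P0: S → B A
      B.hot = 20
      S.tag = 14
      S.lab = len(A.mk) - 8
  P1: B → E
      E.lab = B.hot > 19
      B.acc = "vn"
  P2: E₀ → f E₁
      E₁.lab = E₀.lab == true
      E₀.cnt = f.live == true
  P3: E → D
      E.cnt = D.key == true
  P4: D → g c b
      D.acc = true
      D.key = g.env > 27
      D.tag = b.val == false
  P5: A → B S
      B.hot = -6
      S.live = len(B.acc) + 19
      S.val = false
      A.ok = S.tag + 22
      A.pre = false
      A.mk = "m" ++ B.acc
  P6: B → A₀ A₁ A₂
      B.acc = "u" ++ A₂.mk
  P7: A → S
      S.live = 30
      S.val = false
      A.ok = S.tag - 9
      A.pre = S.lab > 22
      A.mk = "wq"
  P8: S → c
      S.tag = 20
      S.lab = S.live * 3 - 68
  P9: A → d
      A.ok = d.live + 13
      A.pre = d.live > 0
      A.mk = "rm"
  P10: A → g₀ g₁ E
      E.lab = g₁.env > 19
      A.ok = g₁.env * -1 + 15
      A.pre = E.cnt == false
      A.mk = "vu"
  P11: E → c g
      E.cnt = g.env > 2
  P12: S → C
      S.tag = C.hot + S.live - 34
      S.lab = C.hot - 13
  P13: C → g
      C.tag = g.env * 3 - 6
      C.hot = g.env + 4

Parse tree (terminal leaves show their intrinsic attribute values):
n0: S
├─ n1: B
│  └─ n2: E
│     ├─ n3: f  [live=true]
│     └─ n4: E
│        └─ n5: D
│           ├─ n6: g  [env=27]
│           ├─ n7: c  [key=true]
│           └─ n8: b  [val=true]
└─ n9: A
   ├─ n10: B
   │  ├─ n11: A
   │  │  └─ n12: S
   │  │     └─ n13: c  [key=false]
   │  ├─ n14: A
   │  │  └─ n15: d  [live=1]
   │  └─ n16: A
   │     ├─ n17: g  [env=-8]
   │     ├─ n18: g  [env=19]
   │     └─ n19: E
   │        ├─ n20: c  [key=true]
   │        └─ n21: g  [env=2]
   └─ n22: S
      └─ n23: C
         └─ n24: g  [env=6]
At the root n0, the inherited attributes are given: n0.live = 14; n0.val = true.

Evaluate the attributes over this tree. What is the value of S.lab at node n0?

1. n0.live = 14  [given at root]
2. n0.val = true  [given at root]
3. n1.hot = 20  [20]
4. n2.lab = true  [B.hot > 19]
5. n3.live = true  [terminal]
6. n4.lab = true  [E₀.lab == true]
7. n6.env = 27  [terminal]
8. n7.key = true  [terminal]
9. n8.val = true  [terminal]
10. n5.acc = true  [true]
11. n5.key = false  [g.env > 27]
12. n5.tag = false  [b.val == false]
13. n4.cnt = false  [D.key == true]
14. n2.cnt = true  [f.live == true]
15. n1.acc = "vn"  ["vn"]
16. n10.hot = -6  [-6]
17. n12.live = 30  [30]
18. n12.val = false  [false]
19. n13.key = false  [terminal]
20. n12.tag = 20  [20]
21. n12.lab = 22  [S.live * 3 - 68]
22. n11.ok = 11  [S.tag - 9]
23. n11.pre = false  [S.lab > 22]
24. n11.mk = "wq"  ["wq"]
25. n15.live = 1  [terminal]
26. n14.ok = 14  [d.live + 13]
27. n14.pre = true  [d.live > 0]
28. n14.mk = "rm"  ["rm"]
29. n17.env = -8  [terminal]
30. n18.env = 19  [terminal]
31. n19.lab = false  [g₁.env > 19]
32. n20.key = true  [terminal]
33. n21.env = 2  [terminal]
34. n19.cnt = false  [g.env > 2]
35. n16.ok = -4  [g₁.env * -1 + 15]
36. n16.pre = true  [E.cnt == false]
37. n16.mk = "vu"  ["vu"]
38. n10.acc = "uvu"  ["u" ++ A₂.mk]
39. n22.live = 22  [len(B.acc) + 19]
40. n22.val = false  [false]
41. n24.env = 6  [terminal]
42. n23.tag = 12  [g.env * 3 - 6]
43. n23.hot = 10  [g.env + 4]
44. n22.tag = -2  [C.hot + S.live - 34]
45. n22.lab = -3  [C.hot - 13]
46. n9.ok = 20  [S.tag + 22]
47. n9.pre = false  [false]
48. n9.mk = "muvu"  ["m" ++ B.acc]
49. n0.tag = 14  [14]
50. n0.lab = -4  [len(A.mk) - 8]

-4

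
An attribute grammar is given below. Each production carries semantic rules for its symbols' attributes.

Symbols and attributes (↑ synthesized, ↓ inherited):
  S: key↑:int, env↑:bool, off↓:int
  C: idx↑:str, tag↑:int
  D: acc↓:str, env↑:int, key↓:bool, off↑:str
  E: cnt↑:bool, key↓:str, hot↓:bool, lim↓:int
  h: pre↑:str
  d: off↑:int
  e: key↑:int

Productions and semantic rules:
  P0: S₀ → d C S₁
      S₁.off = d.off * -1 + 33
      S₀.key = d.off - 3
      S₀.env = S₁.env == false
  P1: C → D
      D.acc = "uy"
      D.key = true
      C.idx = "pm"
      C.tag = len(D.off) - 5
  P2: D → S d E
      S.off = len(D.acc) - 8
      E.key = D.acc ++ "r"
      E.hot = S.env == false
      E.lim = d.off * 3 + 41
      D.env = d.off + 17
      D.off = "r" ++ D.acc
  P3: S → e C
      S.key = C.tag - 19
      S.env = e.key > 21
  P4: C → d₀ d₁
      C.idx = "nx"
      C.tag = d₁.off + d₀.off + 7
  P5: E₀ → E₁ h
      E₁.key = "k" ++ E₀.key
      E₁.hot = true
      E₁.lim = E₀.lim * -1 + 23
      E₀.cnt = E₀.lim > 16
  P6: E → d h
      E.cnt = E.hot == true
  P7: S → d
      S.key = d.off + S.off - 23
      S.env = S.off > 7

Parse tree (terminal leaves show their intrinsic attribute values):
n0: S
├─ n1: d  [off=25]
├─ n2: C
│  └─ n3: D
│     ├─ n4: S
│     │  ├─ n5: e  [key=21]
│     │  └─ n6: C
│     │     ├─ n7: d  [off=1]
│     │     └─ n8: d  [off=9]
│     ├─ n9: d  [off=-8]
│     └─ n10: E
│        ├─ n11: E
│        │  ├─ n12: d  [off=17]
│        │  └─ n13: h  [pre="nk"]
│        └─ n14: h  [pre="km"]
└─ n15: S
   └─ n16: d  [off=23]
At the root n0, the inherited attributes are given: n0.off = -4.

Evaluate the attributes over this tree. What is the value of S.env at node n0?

1. n0.off = -4  [given at root]
2. n1.off = 25  [terminal]
3. n3.acc = "uy"  ["uy"]
4. n3.key = true  [true]
5. n4.off = -6  [len(D.acc) - 8]
6. n5.key = 21  [terminal]
7. n7.off = 1  [terminal]
8. n8.off = 9  [terminal]
9. n6.idx = "nx"  ["nx"]
10. n6.tag = 17  [d₁.off + d₀.off + 7]
11. n4.key = -2  [C.tag - 19]
12. n4.env = false  [e.key > 21]
13. n9.off = -8  [terminal]
14. n10.key = "uyr"  [D.acc ++ "r"]
15. n10.hot = true  [S.env == false]
16. n10.lim = 17  [d.off * 3 + 41]
17. n11.key = "kuyr"  ["k" ++ E₀.key]
18. n11.hot = true  [true]
19. n11.lim = 6  [E₀.lim * -1 + 23]
20. n12.off = 17  [terminal]
21. n13.pre = "nk"  [terminal]
22. n11.cnt = true  [E.hot == true]
23. n14.pre = "km"  [terminal]
24. n10.cnt = true  [E₀.lim > 16]
25. n3.env = 9  [d.off + 17]
26. n3.off = "ruy"  ["r" ++ D.acc]
27. n2.idx = "pm"  ["pm"]
28. n2.tag = -2  [len(D.off) - 5]
29. n15.off = 8  [d.off * -1 + 33]
30. n16.off = 23  [terminal]
31. n15.key = 8  [d.off + S.off - 23]
32. n15.env = true  [S.off > 7]
33. n0.key = 22  [d.off - 3]
34. n0.env = false  [S₁.env == false]

false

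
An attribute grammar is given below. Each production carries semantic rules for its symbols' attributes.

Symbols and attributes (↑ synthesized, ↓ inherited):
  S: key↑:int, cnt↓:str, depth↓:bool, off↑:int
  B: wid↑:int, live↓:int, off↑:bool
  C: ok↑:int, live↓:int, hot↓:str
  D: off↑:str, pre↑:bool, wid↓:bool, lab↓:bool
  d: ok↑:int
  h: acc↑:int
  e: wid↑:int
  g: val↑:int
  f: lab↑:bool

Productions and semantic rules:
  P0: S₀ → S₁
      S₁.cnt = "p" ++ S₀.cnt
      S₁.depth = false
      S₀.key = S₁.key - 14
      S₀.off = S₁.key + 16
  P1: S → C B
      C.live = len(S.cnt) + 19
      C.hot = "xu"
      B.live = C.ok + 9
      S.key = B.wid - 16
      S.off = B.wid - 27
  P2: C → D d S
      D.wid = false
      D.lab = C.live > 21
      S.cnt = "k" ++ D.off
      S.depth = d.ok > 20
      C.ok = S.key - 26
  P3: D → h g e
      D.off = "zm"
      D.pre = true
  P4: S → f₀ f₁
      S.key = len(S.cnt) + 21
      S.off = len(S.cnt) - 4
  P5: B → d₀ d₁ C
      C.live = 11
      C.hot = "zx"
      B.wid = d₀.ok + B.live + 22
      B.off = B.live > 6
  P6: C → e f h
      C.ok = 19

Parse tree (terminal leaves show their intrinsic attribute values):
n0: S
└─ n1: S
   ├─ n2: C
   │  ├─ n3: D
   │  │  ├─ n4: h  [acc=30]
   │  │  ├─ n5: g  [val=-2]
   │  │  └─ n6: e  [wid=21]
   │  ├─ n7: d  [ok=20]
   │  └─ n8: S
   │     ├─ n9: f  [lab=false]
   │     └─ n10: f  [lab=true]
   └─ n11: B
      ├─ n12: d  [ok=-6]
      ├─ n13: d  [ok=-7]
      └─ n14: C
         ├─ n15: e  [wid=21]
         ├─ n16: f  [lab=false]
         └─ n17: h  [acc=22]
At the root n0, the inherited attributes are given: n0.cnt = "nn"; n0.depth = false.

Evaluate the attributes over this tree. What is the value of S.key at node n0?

-7

1. n0.cnt = "nn"  [given at root]
2. n0.depth = false  [given at root]
3. n1.cnt = "pnn"  ["p" ++ S₀.cnt]
4. n1.depth = false  [false]
5. n2.live = 22  [len(S.cnt) + 19]
6. n2.hot = "xu"  ["xu"]
7. n3.wid = false  [false]
8. n3.lab = true  [C.live > 21]
9. n4.acc = 30  [terminal]
10. n5.val = -2  [terminal]
11. n6.wid = 21  [terminal]
12. n3.off = "zm"  ["zm"]
13. n3.pre = true  [true]
14. n7.ok = 20  [terminal]
15. n8.cnt = "kzm"  ["k" ++ D.off]
16. n8.depth = false  [d.ok > 20]
17. n9.lab = false  [terminal]
18. n10.lab = true  [terminal]
19. n8.key = 24  [len(S.cnt) + 21]
20. n8.off = -1  [len(S.cnt) - 4]
21. n2.ok = -2  [S.key - 26]
22. n11.live = 7  [C.ok + 9]
23. n12.ok = -6  [terminal]
24. n13.ok = -7  [terminal]
25. n14.live = 11  [11]
26. n14.hot = "zx"  ["zx"]
27. n15.wid = 21  [terminal]
28. n16.lab = false  [terminal]
29. n17.acc = 22  [terminal]
30. n14.ok = 19  [19]
31. n11.wid = 23  [d₀.ok + B.live + 22]
32. n11.off = true  [B.live > 6]
33. n1.key = 7  [B.wid - 16]
34. n1.off = -4  [B.wid - 27]
35. n0.key = -7  [S₁.key - 14]
36. n0.off = 23  [S₁.key + 16]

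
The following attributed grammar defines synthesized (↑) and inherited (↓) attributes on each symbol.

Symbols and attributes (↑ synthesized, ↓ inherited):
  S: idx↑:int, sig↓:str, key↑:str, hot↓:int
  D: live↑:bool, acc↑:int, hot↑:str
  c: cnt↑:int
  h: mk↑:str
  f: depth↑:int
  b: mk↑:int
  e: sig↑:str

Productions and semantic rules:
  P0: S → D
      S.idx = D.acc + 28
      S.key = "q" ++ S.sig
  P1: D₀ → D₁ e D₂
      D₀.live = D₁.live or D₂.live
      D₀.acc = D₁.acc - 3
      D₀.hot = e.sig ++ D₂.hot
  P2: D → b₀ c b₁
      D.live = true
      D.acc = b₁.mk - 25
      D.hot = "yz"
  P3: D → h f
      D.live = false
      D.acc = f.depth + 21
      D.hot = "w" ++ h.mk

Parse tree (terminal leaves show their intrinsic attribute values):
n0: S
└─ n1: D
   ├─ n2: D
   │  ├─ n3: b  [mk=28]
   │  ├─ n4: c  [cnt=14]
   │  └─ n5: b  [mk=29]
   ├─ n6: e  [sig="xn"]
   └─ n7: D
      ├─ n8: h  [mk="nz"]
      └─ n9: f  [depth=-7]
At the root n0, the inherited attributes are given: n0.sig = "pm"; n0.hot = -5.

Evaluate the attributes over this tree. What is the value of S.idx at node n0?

29

1. n0.sig = "pm"  [given at root]
2. n0.hot = -5  [given at root]
3. n3.mk = 28  [terminal]
4. n4.cnt = 14  [terminal]
5. n5.mk = 29  [terminal]
6. n2.live = true  [true]
7. n2.acc = 4  [b₁.mk - 25]
8. n2.hot = "yz"  ["yz"]
9. n6.sig = "xn"  [terminal]
10. n8.mk = "nz"  [terminal]
11. n9.depth = -7  [terminal]
12. n7.live = false  [false]
13. n7.acc = 14  [f.depth + 21]
14. n7.hot = "wnz"  ["w" ++ h.mk]
15. n1.live = true  [D₁.live or D₂.live]
16. n1.acc = 1  [D₁.acc - 3]
17. n1.hot = "xnwnz"  [e.sig ++ D₂.hot]
18. n0.idx = 29  [D.acc + 28]
19. n0.key = "qpm"  ["q" ++ S.sig]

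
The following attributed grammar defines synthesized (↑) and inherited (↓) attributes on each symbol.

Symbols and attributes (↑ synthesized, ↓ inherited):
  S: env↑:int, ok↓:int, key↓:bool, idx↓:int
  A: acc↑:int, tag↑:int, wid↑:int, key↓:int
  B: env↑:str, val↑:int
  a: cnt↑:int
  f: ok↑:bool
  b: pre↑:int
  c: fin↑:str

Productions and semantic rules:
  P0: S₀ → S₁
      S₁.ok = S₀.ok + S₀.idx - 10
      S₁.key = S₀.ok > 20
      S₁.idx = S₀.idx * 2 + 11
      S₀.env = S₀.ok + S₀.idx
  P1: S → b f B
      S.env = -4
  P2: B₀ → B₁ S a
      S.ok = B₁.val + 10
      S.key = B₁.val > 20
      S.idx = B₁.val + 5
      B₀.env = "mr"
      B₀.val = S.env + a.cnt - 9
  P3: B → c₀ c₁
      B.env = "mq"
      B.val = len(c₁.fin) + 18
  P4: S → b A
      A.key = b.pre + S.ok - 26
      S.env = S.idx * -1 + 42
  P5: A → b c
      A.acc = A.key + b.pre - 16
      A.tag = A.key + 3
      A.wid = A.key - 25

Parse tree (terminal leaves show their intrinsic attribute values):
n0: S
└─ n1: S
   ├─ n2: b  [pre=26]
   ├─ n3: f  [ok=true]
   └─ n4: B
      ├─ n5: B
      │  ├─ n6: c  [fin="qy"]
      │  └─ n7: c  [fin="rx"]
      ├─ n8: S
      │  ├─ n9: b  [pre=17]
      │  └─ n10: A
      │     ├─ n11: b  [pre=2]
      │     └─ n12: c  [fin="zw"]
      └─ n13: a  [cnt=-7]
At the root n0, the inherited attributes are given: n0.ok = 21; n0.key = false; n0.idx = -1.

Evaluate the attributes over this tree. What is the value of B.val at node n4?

1. n0.ok = 21  [given at root]
2. n0.key = false  [given at root]
3. n0.idx = -1  [given at root]
4. n1.ok = 10  [S₀.ok + S₀.idx - 10]
5. n1.key = true  [S₀.ok > 20]
6. n1.idx = 9  [S₀.idx * 2 + 11]
7. n2.pre = 26  [terminal]
8. n3.ok = true  [terminal]
9. n6.fin = "qy"  [terminal]
10. n7.fin = "rx"  [terminal]
11. n5.env = "mq"  ["mq"]
12. n5.val = 20  [len(c₁.fin) + 18]
13. n8.ok = 30  [B₁.val + 10]
14. n8.key = false  [B₁.val > 20]
15. n8.idx = 25  [B₁.val + 5]
16. n9.pre = 17  [terminal]
17. n10.key = 21  [b.pre + S.ok - 26]
18. n11.pre = 2  [terminal]
19. n12.fin = "zw"  [terminal]
20. n10.acc = 7  [A.key + b.pre - 16]
21. n10.tag = 24  [A.key + 3]
22. n10.wid = -4  [A.key - 25]
23. n8.env = 17  [S.idx * -1 + 42]
24. n13.cnt = -7  [terminal]
25. n4.env = "mr"  ["mr"]
26. n4.val = 1  [S.env + a.cnt - 9]
27. n1.env = -4  [-4]
28. n0.env = 20  [S₀.ok + S₀.idx]

1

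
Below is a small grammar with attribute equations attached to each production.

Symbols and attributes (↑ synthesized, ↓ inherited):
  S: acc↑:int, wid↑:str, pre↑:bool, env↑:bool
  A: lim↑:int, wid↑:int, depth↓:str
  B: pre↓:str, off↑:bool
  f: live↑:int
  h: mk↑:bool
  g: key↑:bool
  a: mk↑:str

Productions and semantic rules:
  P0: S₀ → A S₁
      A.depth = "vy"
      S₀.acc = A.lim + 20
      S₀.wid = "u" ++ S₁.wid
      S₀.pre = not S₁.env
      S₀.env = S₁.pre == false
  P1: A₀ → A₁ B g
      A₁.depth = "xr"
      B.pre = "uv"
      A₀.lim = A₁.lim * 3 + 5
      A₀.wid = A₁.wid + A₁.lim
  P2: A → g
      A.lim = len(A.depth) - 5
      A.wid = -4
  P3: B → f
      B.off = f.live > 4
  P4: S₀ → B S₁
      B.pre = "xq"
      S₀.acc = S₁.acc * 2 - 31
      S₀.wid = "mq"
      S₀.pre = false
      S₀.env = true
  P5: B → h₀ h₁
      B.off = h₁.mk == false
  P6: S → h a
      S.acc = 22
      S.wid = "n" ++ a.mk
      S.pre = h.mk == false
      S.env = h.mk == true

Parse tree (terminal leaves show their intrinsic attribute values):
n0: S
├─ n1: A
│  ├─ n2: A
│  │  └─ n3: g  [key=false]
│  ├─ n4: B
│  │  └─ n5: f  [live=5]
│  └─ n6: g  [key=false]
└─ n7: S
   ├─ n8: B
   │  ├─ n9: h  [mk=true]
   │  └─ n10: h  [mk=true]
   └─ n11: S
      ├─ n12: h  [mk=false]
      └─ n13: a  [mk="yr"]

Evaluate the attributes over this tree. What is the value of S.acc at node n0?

16

1. n1.depth = "vy"  ["vy"]
2. n2.depth = "xr"  ["xr"]
3. n3.key = false  [terminal]
4. n2.lim = -3  [len(A.depth) - 5]
5. n2.wid = -4  [-4]
6. n4.pre = "uv"  ["uv"]
7. n5.live = 5  [terminal]
8. n4.off = true  [f.live > 4]
9. n6.key = false  [terminal]
10. n1.lim = -4  [A₁.lim * 3 + 5]
11. n1.wid = -7  [A₁.wid + A₁.lim]
12. n8.pre = "xq"  ["xq"]
13. n9.mk = true  [terminal]
14. n10.mk = true  [terminal]
15. n8.off = false  [h₁.mk == false]
16. n12.mk = false  [terminal]
17. n13.mk = "yr"  [terminal]
18. n11.acc = 22  [22]
19. n11.wid = "nyr"  ["n" ++ a.mk]
20. n11.pre = true  [h.mk == false]
21. n11.env = false  [h.mk == true]
22. n7.acc = 13  [S₁.acc * 2 - 31]
23. n7.wid = "mq"  ["mq"]
24. n7.pre = false  [false]
25. n7.env = true  [true]
26. n0.acc = 16  [A.lim + 20]
27. n0.wid = "umq"  ["u" ++ S₁.wid]
28. n0.pre = false  [not S₁.env]
29. n0.env = true  [S₁.pre == false]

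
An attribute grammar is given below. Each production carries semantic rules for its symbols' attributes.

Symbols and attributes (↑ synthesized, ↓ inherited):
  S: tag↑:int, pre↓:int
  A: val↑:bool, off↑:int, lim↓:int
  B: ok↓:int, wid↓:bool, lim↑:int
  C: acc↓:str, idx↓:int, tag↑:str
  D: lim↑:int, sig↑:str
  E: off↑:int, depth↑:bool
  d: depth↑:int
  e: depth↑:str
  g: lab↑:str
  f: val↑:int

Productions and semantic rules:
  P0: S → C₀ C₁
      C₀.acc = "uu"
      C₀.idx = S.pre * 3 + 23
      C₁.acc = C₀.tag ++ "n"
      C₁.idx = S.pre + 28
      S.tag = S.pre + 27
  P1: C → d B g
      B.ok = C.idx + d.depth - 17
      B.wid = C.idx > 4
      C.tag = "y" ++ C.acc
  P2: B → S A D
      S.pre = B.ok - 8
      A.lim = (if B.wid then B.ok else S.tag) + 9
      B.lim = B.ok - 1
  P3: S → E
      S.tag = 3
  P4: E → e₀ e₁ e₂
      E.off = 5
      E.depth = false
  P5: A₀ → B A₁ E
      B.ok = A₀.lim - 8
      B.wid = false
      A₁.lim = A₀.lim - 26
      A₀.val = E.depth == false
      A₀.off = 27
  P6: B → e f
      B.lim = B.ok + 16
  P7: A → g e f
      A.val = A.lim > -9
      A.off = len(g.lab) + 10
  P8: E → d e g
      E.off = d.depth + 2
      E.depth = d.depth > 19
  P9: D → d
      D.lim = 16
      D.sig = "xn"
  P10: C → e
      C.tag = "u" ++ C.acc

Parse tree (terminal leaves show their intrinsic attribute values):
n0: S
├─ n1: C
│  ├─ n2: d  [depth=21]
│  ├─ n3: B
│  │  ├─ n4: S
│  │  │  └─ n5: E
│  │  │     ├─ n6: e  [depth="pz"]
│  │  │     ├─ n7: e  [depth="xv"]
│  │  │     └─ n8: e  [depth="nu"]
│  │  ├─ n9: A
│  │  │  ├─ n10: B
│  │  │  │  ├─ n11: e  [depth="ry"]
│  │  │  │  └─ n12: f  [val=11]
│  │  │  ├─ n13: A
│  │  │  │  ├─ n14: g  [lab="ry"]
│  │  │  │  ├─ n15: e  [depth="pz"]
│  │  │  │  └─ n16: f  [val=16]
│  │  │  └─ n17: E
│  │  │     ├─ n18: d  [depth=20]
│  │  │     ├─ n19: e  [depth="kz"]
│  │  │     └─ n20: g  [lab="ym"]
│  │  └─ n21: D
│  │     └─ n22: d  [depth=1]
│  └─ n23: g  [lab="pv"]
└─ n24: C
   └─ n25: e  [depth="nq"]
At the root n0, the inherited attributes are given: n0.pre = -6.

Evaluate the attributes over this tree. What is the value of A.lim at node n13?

1. n0.pre = -6  [given at root]
2. n1.acc = "uu"  ["uu"]
3. n1.idx = 5  [S.pre * 3 + 23]
4. n2.depth = 21  [terminal]
5. n3.ok = 9  [C.idx + d.depth - 17]
6. n3.wid = true  [C.idx > 4]
7. n4.pre = 1  [B.ok - 8]
8. n6.depth = "pz"  [terminal]
9. n7.depth = "xv"  [terminal]
10. n8.depth = "nu"  [terminal]
11. n5.off = 5  [5]
12. n5.depth = false  [false]
13. n4.tag = 3  [3]
14. n9.lim = 18  [(if B.wid then B.ok else S.tag) + 9]
15. n10.ok = 10  [A₀.lim - 8]
16. n10.wid = false  [false]
17. n11.depth = "ry"  [terminal]
18. n12.val = 11  [terminal]
19. n10.lim = 26  [B.ok + 16]
20. n13.lim = -8  [A₀.lim - 26]
21. n14.lab = "ry"  [terminal]
22. n15.depth = "pz"  [terminal]
23. n16.val = 16  [terminal]
24. n13.val = true  [A.lim > -9]
25. n13.off = 12  [len(g.lab) + 10]
26. n18.depth = 20  [terminal]
27. n19.depth = "kz"  [terminal]
28. n20.lab = "ym"  [terminal]
29. n17.off = 22  [d.depth + 2]
30. n17.depth = true  [d.depth > 19]
31. n9.val = false  [E.depth == false]
32. n9.off = 27  [27]
33. n22.depth = 1  [terminal]
34. n21.lim = 16  [16]
35. n21.sig = "xn"  ["xn"]
36. n3.lim = 8  [B.ok - 1]
37. n23.lab = "pv"  [terminal]
38. n1.tag = "yuu"  ["y" ++ C.acc]
39. n24.acc = "yuun"  [C₀.tag ++ "n"]
40. n24.idx = 22  [S.pre + 28]
41. n25.depth = "nq"  [terminal]
42. n24.tag = "uyuun"  ["u" ++ C.acc]
43. n0.tag = 21  [S.pre + 27]

-8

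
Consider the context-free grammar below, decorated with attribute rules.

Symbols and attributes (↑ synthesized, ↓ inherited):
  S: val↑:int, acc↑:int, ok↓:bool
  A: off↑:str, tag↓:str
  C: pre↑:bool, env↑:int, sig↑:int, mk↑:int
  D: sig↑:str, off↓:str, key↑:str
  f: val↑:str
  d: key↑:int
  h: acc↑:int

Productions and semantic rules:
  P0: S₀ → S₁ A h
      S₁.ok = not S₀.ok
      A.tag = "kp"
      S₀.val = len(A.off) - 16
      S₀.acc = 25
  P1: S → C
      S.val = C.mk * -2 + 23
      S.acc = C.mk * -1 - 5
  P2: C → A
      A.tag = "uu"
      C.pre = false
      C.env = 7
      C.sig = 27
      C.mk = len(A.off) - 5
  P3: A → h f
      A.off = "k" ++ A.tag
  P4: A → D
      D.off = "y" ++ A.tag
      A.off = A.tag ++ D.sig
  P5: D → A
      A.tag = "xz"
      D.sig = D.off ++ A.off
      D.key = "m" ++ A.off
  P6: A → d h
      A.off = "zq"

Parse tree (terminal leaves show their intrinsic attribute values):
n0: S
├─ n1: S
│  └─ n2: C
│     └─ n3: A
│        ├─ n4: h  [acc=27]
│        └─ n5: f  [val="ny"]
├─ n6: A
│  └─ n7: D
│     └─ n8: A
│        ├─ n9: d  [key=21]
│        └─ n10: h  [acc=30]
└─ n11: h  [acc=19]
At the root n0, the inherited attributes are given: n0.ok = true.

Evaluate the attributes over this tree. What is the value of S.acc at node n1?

1. n0.ok = true  [given at root]
2. n1.ok = false  [not S₀.ok]
3. n3.tag = "uu"  ["uu"]
4. n4.acc = 27  [terminal]
5. n5.val = "ny"  [terminal]
6. n3.off = "kuu"  ["k" ++ A.tag]
7. n2.pre = false  [false]
8. n2.env = 7  [7]
9. n2.sig = 27  [27]
10. n2.mk = -2  [len(A.off) - 5]
11. n1.val = 27  [C.mk * -2 + 23]
12. n1.acc = -3  [C.mk * -1 - 5]
13. n6.tag = "kp"  ["kp"]
14. n7.off = "ykp"  ["y" ++ A.tag]
15. n8.tag = "xz"  ["xz"]
16. n9.key = 21  [terminal]
17. n10.acc = 30  [terminal]
18. n8.off = "zq"  ["zq"]
19. n7.sig = "ykpzq"  [D.off ++ A.off]
20. n7.key = "mzq"  ["m" ++ A.off]
21. n6.off = "kpykpzq"  [A.tag ++ D.sig]
22. n11.acc = 19  [terminal]
23. n0.val = -9  [len(A.off) - 16]
24. n0.acc = 25  [25]

-3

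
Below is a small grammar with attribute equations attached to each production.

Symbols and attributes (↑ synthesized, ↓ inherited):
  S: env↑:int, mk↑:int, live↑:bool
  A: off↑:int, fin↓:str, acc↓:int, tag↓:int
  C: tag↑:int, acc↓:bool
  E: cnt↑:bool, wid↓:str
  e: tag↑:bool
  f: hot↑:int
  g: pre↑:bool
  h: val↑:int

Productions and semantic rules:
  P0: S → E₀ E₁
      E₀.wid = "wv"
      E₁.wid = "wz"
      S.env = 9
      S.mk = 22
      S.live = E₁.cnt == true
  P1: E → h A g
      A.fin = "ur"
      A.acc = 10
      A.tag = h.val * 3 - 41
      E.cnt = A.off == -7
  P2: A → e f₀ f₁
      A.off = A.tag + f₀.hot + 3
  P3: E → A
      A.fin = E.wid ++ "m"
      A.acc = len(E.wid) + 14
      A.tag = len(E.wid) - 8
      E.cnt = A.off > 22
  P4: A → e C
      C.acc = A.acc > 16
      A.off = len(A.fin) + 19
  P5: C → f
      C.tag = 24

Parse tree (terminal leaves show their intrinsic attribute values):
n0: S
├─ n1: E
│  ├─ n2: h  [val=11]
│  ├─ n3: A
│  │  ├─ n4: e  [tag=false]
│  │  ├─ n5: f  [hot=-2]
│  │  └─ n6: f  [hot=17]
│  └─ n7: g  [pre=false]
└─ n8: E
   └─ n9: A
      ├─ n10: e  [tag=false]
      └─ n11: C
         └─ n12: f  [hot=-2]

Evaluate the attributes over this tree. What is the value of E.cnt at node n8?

1. n1.wid = "wv"  ["wv"]
2. n2.val = 11  [terminal]
3. n3.fin = "ur"  ["ur"]
4. n3.acc = 10  [10]
5. n3.tag = -8  [h.val * 3 - 41]
6. n4.tag = false  [terminal]
7. n5.hot = -2  [terminal]
8. n6.hot = 17  [terminal]
9. n3.off = -7  [A.tag + f₀.hot + 3]
10. n7.pre = false  [terminal]
11. n1.cnt = true  [A.off == -7]
12. n8.wid = "wz"  ["wz"]
13. n9.fin = "wzm"  [E.wid ++ "m"]
14. n9.acc = 16  [len(E.wid) + 14]
15. n9.tag = -6  [len(E.wid) - 8]
16. n10.tag = false  [terminal]
17. n11.acc = false  [A.acc > 16]
18. n12.hot = -2  [terminal]
19. n11.tag = 24  [24]
20. n9.off = 22  [len(A.fin) + 19]
21. n8.cnt = false  [A.off > 22]
22. n0.env = 9  [9]
23. n0.mk = 22  [22]
24. n0.live = false  [E₁.cnt == true]

false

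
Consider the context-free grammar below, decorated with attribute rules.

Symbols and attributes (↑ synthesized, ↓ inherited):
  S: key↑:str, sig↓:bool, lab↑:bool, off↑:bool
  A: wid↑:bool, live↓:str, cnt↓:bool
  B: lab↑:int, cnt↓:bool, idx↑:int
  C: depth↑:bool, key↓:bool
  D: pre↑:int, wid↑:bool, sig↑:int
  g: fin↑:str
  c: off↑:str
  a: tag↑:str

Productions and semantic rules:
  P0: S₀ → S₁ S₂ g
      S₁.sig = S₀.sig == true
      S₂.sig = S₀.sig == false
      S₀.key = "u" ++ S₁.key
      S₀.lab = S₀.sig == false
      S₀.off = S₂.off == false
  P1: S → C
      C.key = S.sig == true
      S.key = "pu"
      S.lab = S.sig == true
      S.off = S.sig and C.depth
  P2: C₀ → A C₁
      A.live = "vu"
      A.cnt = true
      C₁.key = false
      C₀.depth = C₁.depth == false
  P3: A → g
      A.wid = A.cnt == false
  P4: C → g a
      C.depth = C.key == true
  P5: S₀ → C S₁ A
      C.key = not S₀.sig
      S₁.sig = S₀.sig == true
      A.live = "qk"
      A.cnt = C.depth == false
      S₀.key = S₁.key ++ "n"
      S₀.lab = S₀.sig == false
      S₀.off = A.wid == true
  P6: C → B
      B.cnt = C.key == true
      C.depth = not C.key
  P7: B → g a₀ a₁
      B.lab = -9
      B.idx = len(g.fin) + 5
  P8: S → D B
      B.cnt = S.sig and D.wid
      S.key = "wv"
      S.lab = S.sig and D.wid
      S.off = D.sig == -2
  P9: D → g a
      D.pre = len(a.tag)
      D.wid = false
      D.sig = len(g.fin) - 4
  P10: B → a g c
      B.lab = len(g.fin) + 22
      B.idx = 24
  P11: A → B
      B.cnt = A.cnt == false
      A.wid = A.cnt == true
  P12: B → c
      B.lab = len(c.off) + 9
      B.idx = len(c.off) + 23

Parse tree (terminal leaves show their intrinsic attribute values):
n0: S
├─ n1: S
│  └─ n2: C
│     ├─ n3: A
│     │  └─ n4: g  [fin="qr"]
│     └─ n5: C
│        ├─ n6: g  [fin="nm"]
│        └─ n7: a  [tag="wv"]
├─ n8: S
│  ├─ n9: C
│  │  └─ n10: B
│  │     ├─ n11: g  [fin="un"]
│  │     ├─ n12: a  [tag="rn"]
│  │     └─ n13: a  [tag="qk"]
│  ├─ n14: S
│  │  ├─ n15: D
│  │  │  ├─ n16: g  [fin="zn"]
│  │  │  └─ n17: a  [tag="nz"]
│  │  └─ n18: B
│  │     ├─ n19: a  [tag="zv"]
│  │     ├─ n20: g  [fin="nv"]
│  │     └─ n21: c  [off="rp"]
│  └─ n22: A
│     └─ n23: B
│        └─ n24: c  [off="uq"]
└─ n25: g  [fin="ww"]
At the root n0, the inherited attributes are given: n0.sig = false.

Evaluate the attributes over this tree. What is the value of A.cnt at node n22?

false

1. n0.sig = false  [given at root]
2. n1.sig = false  [S₀.sig == true]
3. n2.key = false  [S.sig == true]
4. n3.live = "vu"  ["vu"]
5. n3.cnt = true  [true]
6. n4.fin = "qr"  [terminal]
7. n3.wid = false  [A.cnt == false]
8. n5.key = false  [false]
9. n6.fin = "nm"  [terminal]
10. n7.tag = "wv"  [terminal]
11. n5.depth = false  [C.key == true]
12. n2.depth = true  [C₁.depth == false]
13. n1.key = "pu"  ["pu"]
14. n1.lab = false  [S.sig == true]
15. n1.off = false  [S.sig and C.depth]
16. n8.sig = true  [S₀.sig == false]
17. n9.key = false  [not S₀.sig]
18. n10.cnt = false  [C.key == true]
19. n11.fin = "un"  [terminal]
20. n12.tag = "rn"  [terminal]
21. n13.tag = "qk"  [terminal]
22. n10.lab = -9  [-9]
23. n10.idx = 7  [len(g.fin) + 5]
24. n9.depth = true  [not C.key]
25. n14.sig = true  [S₀.sig == true]
26. n16.fin = "zn"  [terminal]
27. n17.tag = "nz"  [terminal]
28. n15.pre = 2  [len(a.tag)]
29. n15.wid = false  [false]
30. n15.sig = -2  [len(g.fin) - 4]
31. n18.cnt = false  [S.sig and D.wid]
32. n19.tag = "zv"  [terminal]
33. n20.fin = "nv"  [terminal]
34. n21.off = "rp"  [terminal]
35. n18.lab = 24  [len(g.fin) + 22]
36. n18.idx = 24  [24]
37. n14.key = "wv"  ["wv"]
38. n14.lab = false  [S.sig and D.wid]
39. n14.off = true  [D.sig == -2]
40. n22.live = "qk"  ["qk"]
41. n22.cnt = false  [C.depth == false]
42. n23.cnt = true  [A.cnt == false]
43. n24.off = "uq"  [terminal]
44. n23.lab = 11  [len(c.off) + 9]
45. n23.idx = 25  [len(c.off) + 23]
46. n22.wid = false  [A.cnt == true]
47. n8.key = "wvn"  [S₁.key ++ "n"]
48. n8.lab = false  [S₀.sig == false]
49. n8.off = false  [A.wid == true]
50. n25.fin = "ww"  [terminal]
51. n0.key = "upu"  ["u" ++ S₁.key]
52. n0.lab = true  [S₀.sig == false]
53. n0.off = true  [S₂.off == false]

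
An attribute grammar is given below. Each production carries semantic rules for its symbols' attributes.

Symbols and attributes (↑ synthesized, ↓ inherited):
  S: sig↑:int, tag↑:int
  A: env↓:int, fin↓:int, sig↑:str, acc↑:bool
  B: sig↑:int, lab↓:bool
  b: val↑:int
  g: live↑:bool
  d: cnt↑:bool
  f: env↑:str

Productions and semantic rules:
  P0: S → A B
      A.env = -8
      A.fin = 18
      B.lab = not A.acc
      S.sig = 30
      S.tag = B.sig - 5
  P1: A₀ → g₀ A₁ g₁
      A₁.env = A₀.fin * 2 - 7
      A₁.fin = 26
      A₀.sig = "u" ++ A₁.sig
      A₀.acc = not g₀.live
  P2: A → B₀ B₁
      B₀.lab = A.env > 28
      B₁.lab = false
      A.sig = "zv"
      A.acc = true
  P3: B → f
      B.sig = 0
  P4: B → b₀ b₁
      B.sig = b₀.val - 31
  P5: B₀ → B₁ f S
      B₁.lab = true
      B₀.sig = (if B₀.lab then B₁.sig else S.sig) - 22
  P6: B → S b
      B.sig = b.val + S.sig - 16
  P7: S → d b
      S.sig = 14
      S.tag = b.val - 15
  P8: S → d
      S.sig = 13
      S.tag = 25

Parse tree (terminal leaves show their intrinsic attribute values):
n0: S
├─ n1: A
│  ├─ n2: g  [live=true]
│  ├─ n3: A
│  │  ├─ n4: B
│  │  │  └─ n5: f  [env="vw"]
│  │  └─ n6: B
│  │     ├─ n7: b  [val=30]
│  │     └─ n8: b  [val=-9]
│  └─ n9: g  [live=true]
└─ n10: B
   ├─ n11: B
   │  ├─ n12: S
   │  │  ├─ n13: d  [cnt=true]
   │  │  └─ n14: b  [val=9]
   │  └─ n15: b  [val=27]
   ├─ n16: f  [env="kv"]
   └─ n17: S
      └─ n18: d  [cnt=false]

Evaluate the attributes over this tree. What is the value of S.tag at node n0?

-2

1. n1.env = -8  [-8]
2. n1.fin = 18  [18]
3. n2.live = true  [terminal]
4. n3.env = 29  [A₀.fin * 2 - 7]
5. n3.fin = 26  [26]
6. n4.lab = true  [A.env > 28]
7. n5.env = "vw"  [terminal]
8. n4.sig = 0  [0]
9. n6.lab = false  [false]
10. n7.val = 30  [terminal]
11. n8.val = -9  [terminal]
12. n6.sig = -1  [b₀.val - 31]
13. n3.sig = "zv"  ["zv"]
14. n3.acc = true  [true]
15. n9.live = true  [terminal]
16. n1.sig = "uzv"  ["u" ++ A₁.sig]
17. n1.acc = false  [not g₀.live]
18. n10.lab = true  [not A.acc]
19. n11.lab = true  [true]
20. n13.cnt = true  [terminal]
21. n14.val = 9  [terminal]
22. n12.sig = 14  [14]
23. n12.tag = -6  [b.val - 15]
24. n15.val = 27  [terminal]
25. n11.sig = 25  [b.val + S.sig - 16]
26. n16.env = "kv"  [terminal]
27. n18.cnt = false  [terminal]
28. n17.sig = 13  [13]
29. n17.tag = 25  [25]
30. n10.sig = 3  [(if B₀.lab then B₁.sig else S.sig) - 22]
31. n0.sig = 30  [30]
32. n0.tag = -2  [B.sig - 5]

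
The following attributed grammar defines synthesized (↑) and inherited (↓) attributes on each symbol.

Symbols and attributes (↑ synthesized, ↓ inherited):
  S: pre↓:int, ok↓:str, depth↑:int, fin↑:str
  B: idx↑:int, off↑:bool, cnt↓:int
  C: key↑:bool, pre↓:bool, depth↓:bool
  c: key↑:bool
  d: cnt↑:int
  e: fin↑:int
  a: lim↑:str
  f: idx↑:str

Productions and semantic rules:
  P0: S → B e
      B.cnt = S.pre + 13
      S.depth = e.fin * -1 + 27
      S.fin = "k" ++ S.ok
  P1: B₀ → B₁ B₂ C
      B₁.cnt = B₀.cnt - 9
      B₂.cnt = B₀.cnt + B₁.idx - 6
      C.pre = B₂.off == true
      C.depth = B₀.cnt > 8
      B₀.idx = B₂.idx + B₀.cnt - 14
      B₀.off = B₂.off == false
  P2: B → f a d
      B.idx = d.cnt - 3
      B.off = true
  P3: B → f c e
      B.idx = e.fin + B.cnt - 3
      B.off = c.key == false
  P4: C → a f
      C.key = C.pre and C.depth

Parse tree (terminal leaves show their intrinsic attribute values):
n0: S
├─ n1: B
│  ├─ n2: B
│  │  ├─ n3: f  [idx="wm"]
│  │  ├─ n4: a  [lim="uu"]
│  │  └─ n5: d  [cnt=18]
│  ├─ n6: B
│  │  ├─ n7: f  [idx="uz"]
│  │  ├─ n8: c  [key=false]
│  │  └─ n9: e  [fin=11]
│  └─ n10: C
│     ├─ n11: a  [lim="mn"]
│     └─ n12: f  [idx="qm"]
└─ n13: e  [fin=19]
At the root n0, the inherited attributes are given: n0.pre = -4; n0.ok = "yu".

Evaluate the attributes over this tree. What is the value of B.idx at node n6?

1. n0.pre = -4  [given at root]
2. n0.ok = "yu"  [given at root]
3. n1.cnt = 9  [S.pre + 13]
4. n2.cnt = 0  [B₀.cnt - 9]
5. n3.idx = "wm"  [terminal]
6. n4.lim = "uu"  [terminal]
7. n5.cnt = 18  [terminal]
8. n2.idx = 15  [d.cnt - 3]
9. n2.off = true  [true]
10. n6.cnt = 18  [B₀.cnt + B₁.idx - 6]
11. n7.idx = "uz"  [terminal]
12. n8.key = false  [terminal]
13. n9.fin = 11  [terminal]
14. n6.idx = 26  [e.fin + B.cnt - 3]
15. n6.off = true  [c.key == false]
16. n10.pre = true  [B₂.off == true]
17. n10.depth = true  [B₀.cnt > 8]
18. n11.lim = "mn"  [terminal]
19. n12.idx = "qm"  [terminal]
20. n10.key = true  [C.pre and C.depth]
21. n1.idx = 21  [B₂.idx + B₀.cnt - 14]
22. n1.off = false  [B₂.off == false]
23. n13.fin = 19  [terminal]
24. n0.depth = 8  [e.fin * -1 + 27]
25. n0.fin = "kyu"  ["k" ++ S.ok]

26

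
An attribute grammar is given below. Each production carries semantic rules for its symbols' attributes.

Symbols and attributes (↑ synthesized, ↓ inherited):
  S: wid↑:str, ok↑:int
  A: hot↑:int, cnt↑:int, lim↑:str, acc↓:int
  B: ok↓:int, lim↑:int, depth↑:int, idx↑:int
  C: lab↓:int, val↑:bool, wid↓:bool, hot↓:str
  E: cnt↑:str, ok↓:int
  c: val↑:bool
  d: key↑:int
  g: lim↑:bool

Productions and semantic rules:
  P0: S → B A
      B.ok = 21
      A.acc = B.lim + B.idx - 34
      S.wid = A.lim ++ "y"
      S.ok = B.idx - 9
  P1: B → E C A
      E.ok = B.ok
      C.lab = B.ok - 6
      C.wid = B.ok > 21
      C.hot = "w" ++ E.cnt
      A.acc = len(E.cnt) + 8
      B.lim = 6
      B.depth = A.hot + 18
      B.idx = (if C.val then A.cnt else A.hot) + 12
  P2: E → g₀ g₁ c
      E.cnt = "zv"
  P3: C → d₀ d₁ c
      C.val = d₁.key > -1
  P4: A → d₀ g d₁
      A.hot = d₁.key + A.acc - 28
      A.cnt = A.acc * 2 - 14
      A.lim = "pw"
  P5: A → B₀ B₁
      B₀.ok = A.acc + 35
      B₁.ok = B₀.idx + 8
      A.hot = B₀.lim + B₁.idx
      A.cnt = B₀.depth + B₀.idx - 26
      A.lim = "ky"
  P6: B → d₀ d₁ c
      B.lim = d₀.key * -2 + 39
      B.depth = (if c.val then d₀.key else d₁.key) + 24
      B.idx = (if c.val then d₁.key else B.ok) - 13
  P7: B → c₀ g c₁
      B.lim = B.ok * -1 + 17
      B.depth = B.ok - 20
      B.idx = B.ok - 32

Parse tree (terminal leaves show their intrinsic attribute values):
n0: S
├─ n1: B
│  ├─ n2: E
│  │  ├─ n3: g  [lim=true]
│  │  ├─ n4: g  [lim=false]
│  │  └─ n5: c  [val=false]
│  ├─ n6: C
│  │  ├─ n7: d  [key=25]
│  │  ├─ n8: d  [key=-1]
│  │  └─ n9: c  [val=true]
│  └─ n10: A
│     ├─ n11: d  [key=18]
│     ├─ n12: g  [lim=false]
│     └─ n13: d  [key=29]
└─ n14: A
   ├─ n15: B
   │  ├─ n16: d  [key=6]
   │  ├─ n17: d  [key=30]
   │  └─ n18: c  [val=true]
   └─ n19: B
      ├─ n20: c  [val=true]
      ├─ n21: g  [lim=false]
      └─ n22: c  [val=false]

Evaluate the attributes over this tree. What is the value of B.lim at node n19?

-8

1. n1.ok = 21  [21]
2. n2.ok = 21  [B.ok]
3. n3.lim = true  [terminal]
4. n4.lim = false  [terminal]
5. n5.val = false  [terminal]
6. n2.cnt = "zv"  ["zv"]
7. n6.lab = 15  [B.ok - 6]
8. n6.wid = false  [B.ok > 21]
9. n6.hot = "wzv"  ["w" ++ E.cnt]
10. n7.key = 25  [terminal]
11. n8.key = -1  [terminal]
12. n9.val = true  [terminal]
13. n6.val = false  [d₁.key > -1]
14. n10.acc = 10  [len(E.cnt) + 8]
15. n11.key = 18  [terminal]
16. n12.lim = false  [terminal]
17. n13.key = 29  [terminal]
18. n10.hot = 11  [d₁.key + A.acc - 28]
19. n10.cnt = 6  [A.acc * 2 - 14]
20. n10.lim = "pw"  ["pw"]
21. n1.lim = 6  [6]
22. n1.depth = 29  [A.hot + 18]
23. n1.idx = 23  [(if C.val then A.cnt else A.hot) + 12]
24. n14.acc = -5  [B.lim + B.idx - 34]
25. n15.ok = 30  [A.acc + 35]
26. n16.key = 6  [terminal]
27. n17.key = 30  [terminal]
28. n18.val = true  [terminal]
29. n15.lim = 27  [d₀.key * -2 + 39]
30. n15.depth = 30  [(if c.val then d₀.key else d₁.key) + 24]
31. n15.idx = 17  [(if c.val then d₁.key else B.ok) - 13]
32. n19.ok = 25  [B₀.idx + 8]
33. n20.val = true  [terminal]
34. n21.lim = false  [terminal]
35. n22.val = false  [terminal]
36. n19.lim = -8  [B.ok * -1 + 17]
37. n19.depth = 5  [B.ok - 20]
38. n19.idx = -7  [B.ok - 32]
39. n14.hot = 20  [B₀.lim + B₁.idx]
40. n14.cnt = 21  [B₀.depth + B₀.idx - 26]
41. n14.lim = "ky"  ["ky"]
42. n0.wid = "kyy"  [A.lim ++ "y"]
43. n0.ok = 14  [B.idx - 9]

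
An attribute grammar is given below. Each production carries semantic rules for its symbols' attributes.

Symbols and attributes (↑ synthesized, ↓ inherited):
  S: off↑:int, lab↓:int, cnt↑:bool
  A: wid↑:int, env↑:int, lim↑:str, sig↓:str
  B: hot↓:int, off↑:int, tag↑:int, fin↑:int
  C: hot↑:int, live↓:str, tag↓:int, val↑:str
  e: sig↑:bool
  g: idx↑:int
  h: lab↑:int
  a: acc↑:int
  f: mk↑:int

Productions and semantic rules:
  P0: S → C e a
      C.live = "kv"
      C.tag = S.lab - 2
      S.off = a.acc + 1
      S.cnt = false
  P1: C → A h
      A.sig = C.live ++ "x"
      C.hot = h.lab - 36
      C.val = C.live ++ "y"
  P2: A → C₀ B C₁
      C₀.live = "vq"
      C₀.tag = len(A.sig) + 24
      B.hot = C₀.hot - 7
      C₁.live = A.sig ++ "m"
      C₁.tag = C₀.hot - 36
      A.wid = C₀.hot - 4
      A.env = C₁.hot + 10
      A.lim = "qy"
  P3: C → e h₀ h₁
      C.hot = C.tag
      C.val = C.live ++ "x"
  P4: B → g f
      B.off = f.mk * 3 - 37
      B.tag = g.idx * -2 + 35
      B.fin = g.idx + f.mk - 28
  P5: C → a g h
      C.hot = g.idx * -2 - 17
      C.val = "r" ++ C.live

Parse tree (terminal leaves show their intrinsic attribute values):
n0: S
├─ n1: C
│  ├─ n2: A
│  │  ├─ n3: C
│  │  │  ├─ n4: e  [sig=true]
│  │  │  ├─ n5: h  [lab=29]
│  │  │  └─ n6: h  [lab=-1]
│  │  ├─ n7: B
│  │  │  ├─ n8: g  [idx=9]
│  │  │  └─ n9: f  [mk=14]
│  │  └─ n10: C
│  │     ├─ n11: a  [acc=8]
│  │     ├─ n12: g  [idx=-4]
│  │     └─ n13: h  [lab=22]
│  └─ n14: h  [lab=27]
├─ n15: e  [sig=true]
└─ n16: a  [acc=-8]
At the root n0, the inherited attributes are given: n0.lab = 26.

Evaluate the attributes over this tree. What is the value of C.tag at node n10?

1. n0.lab = 26  [given at root]
2. n1.live = "kv"  ["kv"]
3. n1.tag = 24  [S.lab - 2]
4. n2.sig = "kvx"  [C.live ++ "x"]
5. n3.live = "vq"  ["vq"]
6. n3.tag = 27  [len(A.sig) + 24]
7. n4.sig = true  [terminal]
8. n5.lab = 29  [terminal]
9. n6.lab = -1  [terminal]
10. n3.hot = 27  [C.tag]
11. n3.val = "vqx"  [C.live ++ "x"]
12. n7.hot = 20  [C₀.hot - 7]
13. n8.idx = 9  [terminal]
14. n9.mk = 14  [terminal]
15. n7.off = 5  [f.mk * 3 - 37]
16. n7.tag = 17  [g.idx * -2 + 35]
17. n7.fin = -5  [g.idx + f.mk - 28]
18. n10.live = "kvxm"  [A.sig ++ "m"]
19. n10.tag = -9  [C₀.hot - 36]
20. n11.acc = 8  [terminal]
21. n12.idx = -4  [terminal]
22. n13.lab = 22  [terminal]
23. n10.hot = -9  [g.idx * -2 - 17]
24. n10.val = "rkvxm"  ["r" ++ C.live]
25. n2.wid = 23  [C₀.hot - 4]
26. n2.env = 1  [C₁.hot + 10]
27. n2.lim = "qy"  ["qy"]
28. n14.lab = 27  [terminal]
29. n1.hot = -9  [h.lab - 36]
30. n1.val = "kvy"  [C.live ++ "y"]
31. n15.sig = true  [terminal]
32. n16.acc = -8  [terminal]
33. n0.off = -7  [a.acc + 1]
34. n0.cnt = false  [false]

-9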